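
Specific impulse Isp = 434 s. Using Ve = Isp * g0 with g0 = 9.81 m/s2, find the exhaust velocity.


Ve = Isp * g0 = 434 * 9.81 = 4257.5 m/s

4257.5 m/s


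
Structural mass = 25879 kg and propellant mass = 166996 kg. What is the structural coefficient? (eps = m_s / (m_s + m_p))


eps = 25879 / (25879 + 166996) = 0.1342

0.1342


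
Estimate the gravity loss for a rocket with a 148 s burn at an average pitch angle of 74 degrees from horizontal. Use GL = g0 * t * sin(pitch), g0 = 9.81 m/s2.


GL = 9.81 * 148 * sin(74 deg) = 1396 m/s

1396 m/s


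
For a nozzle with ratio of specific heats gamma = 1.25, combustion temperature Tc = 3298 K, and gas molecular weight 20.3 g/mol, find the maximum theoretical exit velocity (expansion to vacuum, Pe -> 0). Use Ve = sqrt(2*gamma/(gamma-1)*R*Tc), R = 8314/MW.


R = 8314 / 20.3 = 409.56 J/(kg.K)
Ve = sqrt(2 * 1.25 / (1.25 - 1) * 409.56 * 3298) = 3675 m/s

3675 m/s


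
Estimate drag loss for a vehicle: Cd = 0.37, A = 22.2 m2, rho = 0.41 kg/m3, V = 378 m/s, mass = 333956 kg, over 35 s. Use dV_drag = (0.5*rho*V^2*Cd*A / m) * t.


D = 0.5 * 0.41 * 378^2 * 0.37 * 22.2 = 240598.08 N
a = 240598.08 / 333956 = 0.7204 m/s2
dV = 0.7204 * 35 = 25.2 m/s

25.2 m/s


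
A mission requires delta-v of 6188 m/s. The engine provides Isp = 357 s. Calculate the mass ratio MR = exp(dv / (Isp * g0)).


Ve = 357 * 9.81 = 3502.17 m/s
MR = exp(6188 / 3502.17) = 5.853

5.853


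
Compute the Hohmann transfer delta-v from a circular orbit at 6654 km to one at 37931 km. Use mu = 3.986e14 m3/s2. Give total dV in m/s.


V1 = sqrt(mu/r1) = 7739.76 m/s
dV1 = V1*(sqrt(2*r2/(r1+r2)) - 1) = 2356.14 m/s
V2 = sqrt(mu/r2) = 3241.69 m/s
dV2 = V2*(1 - sqrt(2*r1/(r1+r2))) = 1470.63 m/s
Total dV = 3827 m/s

3827 m/s


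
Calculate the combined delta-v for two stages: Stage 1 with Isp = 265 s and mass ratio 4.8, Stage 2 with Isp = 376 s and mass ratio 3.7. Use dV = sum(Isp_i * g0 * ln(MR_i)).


dV1 = 265 * 9.81 * ln(4.8) = 4077.9 m/s
dV2 = 376 * 9.81 * ln(3.7) = 4825.9 m/s
Total dV = 4077.9 + 4825.9 = 8903.8 m/s ~ 8904 m/s

8904 m/s


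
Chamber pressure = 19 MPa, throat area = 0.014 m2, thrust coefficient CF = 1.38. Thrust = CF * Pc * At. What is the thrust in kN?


F = 1.38 * 19e6 * 0.014 = 367080.0 N = 367.1 kN

367.1 kN


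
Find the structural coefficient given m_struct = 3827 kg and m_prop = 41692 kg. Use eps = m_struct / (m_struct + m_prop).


eps = 3827 / (3827 + 41692) = 0.0841

0.0841


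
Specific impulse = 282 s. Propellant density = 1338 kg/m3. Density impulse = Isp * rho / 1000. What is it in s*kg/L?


rho*Isp = 282 * 1338 / 1000 = 377 s*kg/L

377 s*kg/L


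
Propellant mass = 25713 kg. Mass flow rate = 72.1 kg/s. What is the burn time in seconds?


tb = 25713 / 72.1 = 356.6 s

356.6 s


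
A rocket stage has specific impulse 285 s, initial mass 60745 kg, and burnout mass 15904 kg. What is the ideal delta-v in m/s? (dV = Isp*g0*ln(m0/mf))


Ve = 285 * 9.81 = 2795.85 m/s
dV = 2795.85 * ln(60745/15904) = 3747 m/s

3747 m/s


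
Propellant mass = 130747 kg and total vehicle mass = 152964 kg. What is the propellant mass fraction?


PMF = 130747 / 152964 = 0.855

0.855


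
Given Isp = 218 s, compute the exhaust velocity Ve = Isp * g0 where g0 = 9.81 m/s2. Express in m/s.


Ve = Isp * g0 = 218 * 9.81 = 2138.6 m/s

2138.6 m/s


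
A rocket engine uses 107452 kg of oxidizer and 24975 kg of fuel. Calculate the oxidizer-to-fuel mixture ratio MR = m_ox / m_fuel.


MR = 107452 / 24975 = 4.3

4.3


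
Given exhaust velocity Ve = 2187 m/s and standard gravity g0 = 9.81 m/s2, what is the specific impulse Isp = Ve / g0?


Isp = Ve / g0 = 2187 / 9.81 = 222.9 s

222.9 s


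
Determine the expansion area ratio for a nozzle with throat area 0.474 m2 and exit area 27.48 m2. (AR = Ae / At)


AR = 27.48 / 0.474 = 58.0

58.0


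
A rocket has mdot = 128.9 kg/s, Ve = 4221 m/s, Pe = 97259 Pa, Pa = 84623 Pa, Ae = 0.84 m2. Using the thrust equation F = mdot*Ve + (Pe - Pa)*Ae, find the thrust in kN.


F = 128.9 * 4221 + (97259 - 84623) * 0.84 = 554701.0 N = 554.7 kN

554.7 kN


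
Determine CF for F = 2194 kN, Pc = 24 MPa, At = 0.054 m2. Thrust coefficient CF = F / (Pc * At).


CF = 2194000 / (24e6 * 0.054) = 1.69

1.69


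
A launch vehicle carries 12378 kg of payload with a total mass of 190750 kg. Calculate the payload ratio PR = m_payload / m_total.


PR = 12378 / 190750 = 0.0649

0.0649


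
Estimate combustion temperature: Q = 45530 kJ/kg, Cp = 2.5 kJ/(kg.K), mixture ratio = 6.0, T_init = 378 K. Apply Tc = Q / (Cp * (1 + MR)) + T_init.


Tc = 45530 / (2.5 * (1 + 6.0)) + 378 = 2980 K

2980 K


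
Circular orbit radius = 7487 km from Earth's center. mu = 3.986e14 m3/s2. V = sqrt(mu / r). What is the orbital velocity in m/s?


V = sqrt(3.986e14 / 7487000) = 7297 m/s

7297 m/s


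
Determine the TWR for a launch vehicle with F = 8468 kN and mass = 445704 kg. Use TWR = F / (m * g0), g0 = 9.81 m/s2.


TWR = 8468000 / (445704 * 9.81) = 1.94

1.94


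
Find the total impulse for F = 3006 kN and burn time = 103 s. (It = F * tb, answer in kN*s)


It = 3006 * 103 = 309618 kN*s

309618 kN*s


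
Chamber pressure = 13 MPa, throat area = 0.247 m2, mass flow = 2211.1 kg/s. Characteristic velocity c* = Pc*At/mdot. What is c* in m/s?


c* = 13e6 * 0.247 / 2211.1 = 1452 m/s

1452 m/s


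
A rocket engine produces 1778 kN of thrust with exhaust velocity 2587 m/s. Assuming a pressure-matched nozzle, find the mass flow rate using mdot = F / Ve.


mdot = F / Ve = 1778000 / 2587 = 687.3 kg/s

687.3 kg/s


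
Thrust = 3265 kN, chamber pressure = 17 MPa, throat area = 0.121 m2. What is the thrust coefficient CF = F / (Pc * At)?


CF = 3265000 / (17e6 * 0.121) = 1.59

1.59


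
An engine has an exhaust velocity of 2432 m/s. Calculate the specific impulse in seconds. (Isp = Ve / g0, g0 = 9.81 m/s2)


Isp = Ve / g0 = 2432 / 9.81 = 247.9 s

247.9 s


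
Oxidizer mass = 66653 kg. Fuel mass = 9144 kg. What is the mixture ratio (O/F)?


MR = 66653 / 9144 = 7.29

7.29


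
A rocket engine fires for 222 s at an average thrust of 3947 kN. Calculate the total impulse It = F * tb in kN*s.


It = 3947 * 222 = 876234 kN*s

876234 kN*s


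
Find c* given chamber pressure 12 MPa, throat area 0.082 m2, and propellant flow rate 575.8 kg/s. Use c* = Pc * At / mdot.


c* = 12e6 * 0.082 / 575.8 = 1709 m/s

1709 m/s


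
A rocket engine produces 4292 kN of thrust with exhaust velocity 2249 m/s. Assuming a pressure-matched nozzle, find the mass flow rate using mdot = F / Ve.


mdot = F / Ve = 4292000 / 2249 = 1908.4 kg/s

1908.4 kg/s


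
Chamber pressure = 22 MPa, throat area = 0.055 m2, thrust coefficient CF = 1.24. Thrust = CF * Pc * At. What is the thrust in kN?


F = 1.24 * 22e6 * 0.055 = 1.5004e+06 N = 1500.4 kN

1500.4 kN


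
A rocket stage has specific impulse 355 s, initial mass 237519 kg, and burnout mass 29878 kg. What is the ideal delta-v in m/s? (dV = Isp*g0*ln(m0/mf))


Ve = 355 * 9.81 = 3482.55 m/s
dV = 3482.55 * ln(237519/29878) = 7220 m/s

7220 m/s


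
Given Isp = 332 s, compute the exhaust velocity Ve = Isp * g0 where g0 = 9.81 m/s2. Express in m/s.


Ve = Isp * g0 = 332 * 9.81 = 3256.9 m/s

3256.9 m/s


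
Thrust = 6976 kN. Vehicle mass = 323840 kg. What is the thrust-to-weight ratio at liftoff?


TWR = 6976000 / (323840 * 9.81) = 2.2

2.2


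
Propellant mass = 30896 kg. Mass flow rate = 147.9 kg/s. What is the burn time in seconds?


tb = 30896 / 147.9 = 208.9 s

208.9 s


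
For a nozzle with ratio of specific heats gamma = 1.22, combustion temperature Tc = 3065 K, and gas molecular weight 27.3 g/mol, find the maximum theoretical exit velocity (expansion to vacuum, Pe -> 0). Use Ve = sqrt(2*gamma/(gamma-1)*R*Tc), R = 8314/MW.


R = 8314 / 27.3 = 304.54 J/(kg.K)
Ve = sqrt(2 * 1.22 / (1.22 - 1) * 304.54 * 3065) = 3218 m/s

3218 m/s


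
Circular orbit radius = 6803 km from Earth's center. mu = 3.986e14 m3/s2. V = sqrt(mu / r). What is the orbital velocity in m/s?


V = sqrt(3.986e14 / 6803000) = 7655 m/s

7655 m/s


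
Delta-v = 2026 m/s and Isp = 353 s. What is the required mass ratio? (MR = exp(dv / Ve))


Ve = 353 * 9.81 = 3462.93 m/s
MR = exp(2026 / 3462.93) = 1.795

1.795


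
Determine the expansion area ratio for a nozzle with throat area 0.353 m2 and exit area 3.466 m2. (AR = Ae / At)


AR = 3.466 / 0.353 = 9.8

9.8


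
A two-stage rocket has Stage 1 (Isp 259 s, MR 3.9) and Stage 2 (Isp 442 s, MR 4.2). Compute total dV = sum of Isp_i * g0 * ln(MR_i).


dV1 = 259 * 9.81 * ln(3.9) = 3458.0 m/s
dV2 = 442 * 9.81 * ln(4.2) = 6222.6 m/s
Total dV = 3458.0 + 6222.6 = 9680.6 m/s ~ 9681 m/s

9681 m/s


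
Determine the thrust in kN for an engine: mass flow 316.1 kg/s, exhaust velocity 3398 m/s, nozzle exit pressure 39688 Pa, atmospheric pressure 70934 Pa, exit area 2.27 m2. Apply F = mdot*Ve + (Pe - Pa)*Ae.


F = 316.1 * 3398 + (39688 - 70934) * 2.27 = 1.0032e+06 N = 1003.2 kN

1003.2 kN


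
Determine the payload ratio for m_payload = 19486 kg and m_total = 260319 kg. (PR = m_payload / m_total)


PR = 19486 / 260319 = 0.0749

0.0749


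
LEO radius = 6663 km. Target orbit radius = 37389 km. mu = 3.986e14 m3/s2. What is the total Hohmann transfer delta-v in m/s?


V1 = sqrt(mu/r1) = 7734.53 m/s
dV1 = V1*(sqrt(2*r2/(r1+r2)) - 1) = 2342.63 m/s
V2 = sqrt(mu/r2) = 3265.1 m/s
dV2 = V2*(1 - sqrt(2*r1/(r1+r2))) = 1469.28 m/s
Total dV = 3812 m/s

3812 m/s


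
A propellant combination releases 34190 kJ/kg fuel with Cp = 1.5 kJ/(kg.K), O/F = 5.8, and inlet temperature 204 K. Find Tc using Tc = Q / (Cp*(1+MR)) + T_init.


Tc = 34190 / (1.5 * (1 + 5.8)) + 204 = 3556 K

3556 K


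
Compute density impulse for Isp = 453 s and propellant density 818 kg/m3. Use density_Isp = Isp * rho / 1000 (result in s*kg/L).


rho*Isp = 453 * 818 / 1000 = 371 s*kg/L

371 s*kg/L


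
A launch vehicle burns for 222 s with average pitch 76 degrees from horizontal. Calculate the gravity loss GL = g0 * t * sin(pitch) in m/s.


GL = 9.81 * 222 * sin(76 deg) = 2113 m/s

2113 m/s


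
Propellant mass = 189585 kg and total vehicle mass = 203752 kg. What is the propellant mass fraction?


PMF = 189585 / 203752 = 0.93

0.93


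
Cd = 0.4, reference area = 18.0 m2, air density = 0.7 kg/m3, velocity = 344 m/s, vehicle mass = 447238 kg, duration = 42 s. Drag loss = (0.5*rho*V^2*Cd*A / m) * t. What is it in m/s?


D = 0.5 * 0.7 * 344^2 * 0.4 * 18.0 = 298206.72 N
a = 298206.72 / 447238 = 0.6668 m/s2
dV = 0.6668 * 42 = 28.0 m/s

28.0 m/s


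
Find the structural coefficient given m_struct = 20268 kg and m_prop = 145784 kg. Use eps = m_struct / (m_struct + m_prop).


eps = 20268 / (20268 + 145784) = 0.1221

0.1221


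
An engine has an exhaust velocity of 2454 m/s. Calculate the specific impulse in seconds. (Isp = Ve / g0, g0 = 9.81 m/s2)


Isp = Ve / g0 = 2454 / 9.81 = 250.2 s

250.2 s


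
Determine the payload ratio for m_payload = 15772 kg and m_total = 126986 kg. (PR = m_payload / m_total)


PR = 15772 / 126986 = 0.1242

0.1242


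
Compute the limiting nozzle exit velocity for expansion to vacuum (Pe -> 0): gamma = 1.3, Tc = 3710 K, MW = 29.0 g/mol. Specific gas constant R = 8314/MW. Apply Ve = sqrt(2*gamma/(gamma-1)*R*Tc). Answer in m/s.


R = 8314 / 29.0 = 286.69 J/(kg.K)
Ve = sqrt(2 * 1.3 / (1.3 - 1) * 286.69 * 3710) = 3036 m/s

3036 m/s


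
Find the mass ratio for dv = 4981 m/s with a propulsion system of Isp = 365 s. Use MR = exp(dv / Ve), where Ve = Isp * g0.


Ve = 365 * 9.81 = 3580.65 m/s
MR = exp(4981 / 3580.65) = 4.019

4.019


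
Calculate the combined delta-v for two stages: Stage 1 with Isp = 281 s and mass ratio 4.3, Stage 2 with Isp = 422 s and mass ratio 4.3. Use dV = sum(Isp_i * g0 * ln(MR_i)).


dV1 = 281 * 9.81 * ln(4.3) = 4020.8 m/s
dV2 = 422 * 9.81 * ln(4.3) = 6038.4 m/s
Total dV = 4020.8 + 6038.4 = 10059.2 m/s ~ 10059 m/s

10059 m/s


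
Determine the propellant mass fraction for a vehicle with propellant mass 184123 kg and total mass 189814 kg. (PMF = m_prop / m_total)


PMF = 184123 / 189814 = 0.97

0.97


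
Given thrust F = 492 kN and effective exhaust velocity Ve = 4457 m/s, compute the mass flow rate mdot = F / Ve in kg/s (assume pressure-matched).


mdot = F / Ve = 492000 / 4457 = 110.4 kg/s

110.4 kg/s


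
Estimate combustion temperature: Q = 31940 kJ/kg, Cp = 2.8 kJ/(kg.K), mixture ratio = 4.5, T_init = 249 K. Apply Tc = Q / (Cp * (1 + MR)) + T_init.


Tc = 31940 / (2.8 * (1 + 4.5)) + 249 = 2323 K

2323 K


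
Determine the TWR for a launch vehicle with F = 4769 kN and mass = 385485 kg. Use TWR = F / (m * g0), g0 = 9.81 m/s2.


TWR = 4769000 / (385485 * 9.81) = 1.26

1.26


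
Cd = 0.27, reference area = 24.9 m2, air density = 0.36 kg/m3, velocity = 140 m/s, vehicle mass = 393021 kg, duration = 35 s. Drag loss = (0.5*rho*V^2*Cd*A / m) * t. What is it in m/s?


D = 0.5 * 0.36 * 140^2 * 0.27 * 24.9 = 23718.74 N
a = 23718.74 / 393021 = 0.0603 m/s2
dV = 0.0603 * 35 = 2.1 m/s

2.1 m/s


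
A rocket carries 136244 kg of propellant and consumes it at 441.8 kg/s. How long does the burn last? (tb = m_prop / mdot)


tb = 136244 / 441.8 = 308.4 s

308.4 s


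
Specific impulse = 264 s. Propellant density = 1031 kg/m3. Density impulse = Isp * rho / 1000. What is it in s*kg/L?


rho*Isp = 264 * 1031 / 1000 = 272 s*kg/L

272 s*kg/L


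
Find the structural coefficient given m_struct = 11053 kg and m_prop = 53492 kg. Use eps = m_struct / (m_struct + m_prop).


eps = 11053 / (11053 + 53492) = 0.1712

0.1712


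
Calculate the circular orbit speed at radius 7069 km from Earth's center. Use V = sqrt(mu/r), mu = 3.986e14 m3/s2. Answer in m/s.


V = sqrt(3.986e14 / 7069000) = 7509 m/s

7509 m/s


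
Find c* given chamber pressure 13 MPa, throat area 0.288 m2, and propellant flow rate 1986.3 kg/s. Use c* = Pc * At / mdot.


c* = 13e6 * 0.288 / 1986.3 = 1885 m/s

1885 m/s


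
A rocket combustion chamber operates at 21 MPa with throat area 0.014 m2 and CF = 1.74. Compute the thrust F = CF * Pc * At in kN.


F = 1.74 * 21e6 * 0.014 = 511560.0 N = 511.6 kN

511.6 kN


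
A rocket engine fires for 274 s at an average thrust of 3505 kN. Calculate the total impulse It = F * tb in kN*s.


It = 3505 * 274 = 960370 kN*s

960370 kN*s


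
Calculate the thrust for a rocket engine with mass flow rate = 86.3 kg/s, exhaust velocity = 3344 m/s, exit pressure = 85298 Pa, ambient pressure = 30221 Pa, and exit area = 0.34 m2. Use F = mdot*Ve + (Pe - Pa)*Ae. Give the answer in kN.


F = 86.3 * 3344 + (85298 - 30221) * 0.34 = 307313.0 N = 307.3 kN

307.3 kN


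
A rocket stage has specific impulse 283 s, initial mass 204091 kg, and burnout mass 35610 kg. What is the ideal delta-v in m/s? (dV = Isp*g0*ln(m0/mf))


Ve = 283 * 9.81 = 2776.23 m/s
dV = 2776.23 * ln(204091/35610) = 4847 m/s

4847 m/s


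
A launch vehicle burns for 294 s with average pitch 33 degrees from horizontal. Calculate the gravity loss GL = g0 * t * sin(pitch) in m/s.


GL = 9.81 * 294 * sin(33 deg) = 1571 m/s

1571 m/s


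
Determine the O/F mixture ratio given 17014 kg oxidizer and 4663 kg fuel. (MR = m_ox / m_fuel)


MR = 17014 / 4663 = 3.65

3.65


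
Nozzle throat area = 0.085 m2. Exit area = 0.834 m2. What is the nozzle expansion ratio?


AR = 0.834 / 0.085 = 9.8

9.8


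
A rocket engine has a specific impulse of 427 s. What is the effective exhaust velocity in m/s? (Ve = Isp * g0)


Ve = Isp * g0 = 427 * 9.81 = 4188.9 m/s

4188.9 m/s


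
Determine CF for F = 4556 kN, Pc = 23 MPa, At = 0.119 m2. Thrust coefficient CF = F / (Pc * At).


CF = 4556000 / (23e6 * 0.119) = 1.66

1.66


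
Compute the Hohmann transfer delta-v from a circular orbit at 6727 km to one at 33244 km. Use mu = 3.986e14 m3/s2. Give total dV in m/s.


V1 = sqrt(mu/r1) = 7697.65 m/s
dV1 = V1*(sqrt(2*r2/(r1+r2)) - 1) = 2230.25 m/s
V2 = sqrt(mu/r2) = 3462.68 m/s
dV2 = V2*(1 - sqrt(2*r1/(r1+r2))) = 1453.75 m/s
Total dV = 3684 m/s

3684 m/s


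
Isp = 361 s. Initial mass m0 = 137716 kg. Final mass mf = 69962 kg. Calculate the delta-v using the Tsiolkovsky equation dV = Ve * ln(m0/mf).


Ve = 361 * 9.81 = 3541.41 m/s
dV = 3541.41 * ln(137716/69962) = 2398 m/s

2398 m/s


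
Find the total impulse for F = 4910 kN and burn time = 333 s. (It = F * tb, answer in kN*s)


It = 4910 * 333 = 1635030 kN*s

1635030 kN*s


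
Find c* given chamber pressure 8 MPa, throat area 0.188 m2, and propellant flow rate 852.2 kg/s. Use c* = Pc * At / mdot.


c* = 8e6 * 0.188 / 852.2 = 1765 m/s

1765 m/s


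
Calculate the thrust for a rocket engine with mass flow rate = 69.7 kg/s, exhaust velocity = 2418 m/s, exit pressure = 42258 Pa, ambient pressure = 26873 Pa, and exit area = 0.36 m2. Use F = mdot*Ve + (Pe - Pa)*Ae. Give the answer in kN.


F = 69.7 * 2418 + (42258 - 26873) * 0.36 = 174073.0 N = 174.1 kN

174.1 kN


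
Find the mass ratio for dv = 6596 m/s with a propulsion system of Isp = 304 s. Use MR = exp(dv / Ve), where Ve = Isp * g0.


Ve = 304 * 9.81 = 2982.24 m/s
MR = exp(6596 / 2982.24) = 9.132

9.132


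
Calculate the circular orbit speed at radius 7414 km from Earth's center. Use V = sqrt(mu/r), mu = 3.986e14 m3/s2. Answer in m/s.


V = sqrt(3.986e14 / 7414000) = 7332 m/s

7332 m/s


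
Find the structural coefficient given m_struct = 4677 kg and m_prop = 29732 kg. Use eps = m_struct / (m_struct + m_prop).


eps = 4677 / (4677 + 29732) = 0.1359

0.1359


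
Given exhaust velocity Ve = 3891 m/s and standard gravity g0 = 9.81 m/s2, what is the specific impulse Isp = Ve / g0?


Isp = Ve / g0 = 3891 / 9.81 = 396.6 s

396.6 s


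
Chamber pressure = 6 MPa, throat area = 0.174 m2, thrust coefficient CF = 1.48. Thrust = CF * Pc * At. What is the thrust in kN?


F = 1.48 * 6e6 * 0.174 = 1.5451e+06 N = 1545.1 kN

1545.1 kN


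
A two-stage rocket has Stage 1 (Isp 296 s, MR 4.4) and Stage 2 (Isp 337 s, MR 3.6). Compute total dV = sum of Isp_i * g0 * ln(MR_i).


dV1 = 296 * 9.81 * ln(4.4) = 4302.2 m/s
dV2 = 337 * 9.81 * ln(3.6) = 4234.7 m/s
Total dV = 4302.2 + 4234.7 = 8536.9 m/s ~ 8537 m/s

8537 m/s


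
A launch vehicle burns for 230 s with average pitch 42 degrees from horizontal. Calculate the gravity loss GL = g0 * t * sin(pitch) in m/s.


GL = 9.81 * 230 * sin(42 deg) = 1510 m/s

1510 m/s


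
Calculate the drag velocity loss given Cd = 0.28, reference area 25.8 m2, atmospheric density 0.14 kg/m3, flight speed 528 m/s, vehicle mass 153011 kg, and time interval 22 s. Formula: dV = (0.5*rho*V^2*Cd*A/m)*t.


D = 0.5 * 0.14 * 528^2 * 0.28 * 25.8 = 140975.49 N
a = 140975.49 / 153011 = 0.9213 m/s2
dV = 0.9213 * 22 = 20.3 m/s

20.3 m/s


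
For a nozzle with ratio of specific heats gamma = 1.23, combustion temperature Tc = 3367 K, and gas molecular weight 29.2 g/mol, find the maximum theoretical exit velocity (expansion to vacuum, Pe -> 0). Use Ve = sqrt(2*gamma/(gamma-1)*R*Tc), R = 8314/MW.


R = 8314 / 29.2 = 284.73 J/(kg.K)
Ve = sqrt(2 * 1.23 / (1.23 - 1) * 284.73 * 3367) = 3202 m/s

3202 m/s


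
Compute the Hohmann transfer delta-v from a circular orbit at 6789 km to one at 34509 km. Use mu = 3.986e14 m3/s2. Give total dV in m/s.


V1 = sqrt(mu/r1) = 7662.42 m/s
dV1 = V1*(sqrt(2*r2/(r1+r2)) - 1) = 2243.22 m/s
V2 = sqrt(mu/r2) = 3398.62 m/s
dV2 = V2*(1 - sqrt(2*r1/(r1+r2))) = 1449.87 m/s
Total dV = 3693 m/s

3693 m/s


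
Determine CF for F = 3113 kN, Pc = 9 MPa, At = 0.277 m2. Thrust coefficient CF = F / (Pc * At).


CF = 3113000 / (9e6 * 0.277) = 1.25

1.25


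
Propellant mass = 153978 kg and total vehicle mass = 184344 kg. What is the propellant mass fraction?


PMF = 153978 / 184344 = 0.835

0.835


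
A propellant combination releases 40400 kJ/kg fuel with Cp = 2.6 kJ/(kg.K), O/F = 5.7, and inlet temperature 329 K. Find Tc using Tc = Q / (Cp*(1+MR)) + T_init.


Tc = 40400 / (2.6 * (1 + 5.7)) + 329 = 2648 K

2648 K


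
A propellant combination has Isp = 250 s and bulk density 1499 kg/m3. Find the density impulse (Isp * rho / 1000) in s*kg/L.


rho*Isp = 250 * 1499 / 1000 = 375 s*kg/L

375 s*kg/L


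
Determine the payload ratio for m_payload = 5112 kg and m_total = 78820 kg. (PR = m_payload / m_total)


PR = 5112 / 78820 = 0.0649

0.0649


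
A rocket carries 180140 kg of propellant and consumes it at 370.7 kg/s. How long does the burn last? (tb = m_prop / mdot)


tb = 180140 / 370.7 = 485.9 s

485.9 s


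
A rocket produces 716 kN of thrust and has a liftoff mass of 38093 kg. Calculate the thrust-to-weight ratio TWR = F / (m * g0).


TWR = 716000 / (38093 * 9.81) = 1.92

1.92


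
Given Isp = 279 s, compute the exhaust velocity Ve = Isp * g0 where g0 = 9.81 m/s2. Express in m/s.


Ve = Isp * g0 = 279 * 9.81 = 2737.0 m/s

2737.0 m/s


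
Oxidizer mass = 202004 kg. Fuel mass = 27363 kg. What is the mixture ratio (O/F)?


MR = 202004 / 27363 = 7.38

7.38


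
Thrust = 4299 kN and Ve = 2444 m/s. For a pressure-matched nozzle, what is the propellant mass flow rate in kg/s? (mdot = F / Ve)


mdot = F / Ve = 4299000 / 2444 = 1759.0 kg/s

1759.0 kg/s


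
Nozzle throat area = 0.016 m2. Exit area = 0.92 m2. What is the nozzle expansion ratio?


AR = 0.92 / 0.016 = 57.5

57.5


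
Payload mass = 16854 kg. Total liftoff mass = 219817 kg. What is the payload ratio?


PR = 16854 / 219817 = 0.0767

0.0767


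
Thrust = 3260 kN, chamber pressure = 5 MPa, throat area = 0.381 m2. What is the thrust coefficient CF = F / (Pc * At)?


CF = 3260000 / (5e6 * 0.381) = 1.71

1.71


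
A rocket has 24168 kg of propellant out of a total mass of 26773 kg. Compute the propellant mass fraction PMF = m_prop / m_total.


PMF = 24168 / 26773 = 0.903

0.903


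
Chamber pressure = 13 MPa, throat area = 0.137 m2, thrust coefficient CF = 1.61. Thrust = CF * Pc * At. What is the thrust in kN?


F = 1.61 * 13e6 * 0.137 = 2.8674e+06 N = 2867.4 kN

2867.4 kN


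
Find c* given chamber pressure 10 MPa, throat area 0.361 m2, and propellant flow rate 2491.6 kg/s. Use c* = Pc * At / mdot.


c* = 10e6 * 0.361 / 2491.6 = 1449 m/s

1449 m/s


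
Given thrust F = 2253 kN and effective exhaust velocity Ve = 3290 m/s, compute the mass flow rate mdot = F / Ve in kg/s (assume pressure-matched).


mdot = F / Ve = 2253000 / 3290 = 684.8 kg/s

684.8 kg/s


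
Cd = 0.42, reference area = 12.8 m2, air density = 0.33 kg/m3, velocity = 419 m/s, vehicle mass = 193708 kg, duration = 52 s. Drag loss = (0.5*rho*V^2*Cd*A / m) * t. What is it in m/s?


D = 0.5 * 0.33 * 419^2 * 0.42 * 12.8 = 155729.63 N
a = 155729.63 / 193708 = 0.8039 m/s2
dV = 0.8039 * 52 = 41.8 m/s

41.8 m/s


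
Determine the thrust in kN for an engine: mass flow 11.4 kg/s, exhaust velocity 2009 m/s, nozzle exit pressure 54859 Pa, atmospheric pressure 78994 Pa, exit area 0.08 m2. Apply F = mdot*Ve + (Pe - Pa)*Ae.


F = 11.4 * 2009 + (54859 - 78994) * 0.08 = 20972.0 N = 21.0 kN

21.0 kN


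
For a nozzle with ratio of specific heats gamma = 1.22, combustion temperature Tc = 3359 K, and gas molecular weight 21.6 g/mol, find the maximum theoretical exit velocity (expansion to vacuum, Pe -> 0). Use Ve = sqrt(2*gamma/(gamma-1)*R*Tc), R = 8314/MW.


R = 8314 / 21.6 = 384.91 J/(kg.K)
Ve = sqrt(2 * 1.22 / (1.22 - 1) * 384.91 * 3359) = 3787 m/s

3787 m/s


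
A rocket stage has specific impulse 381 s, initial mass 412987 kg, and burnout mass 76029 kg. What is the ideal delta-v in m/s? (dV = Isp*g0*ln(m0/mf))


Ve = 381 * 9.81 = 3737.61 m/s
dV = 3737.61 * ln(412987/76029) = 6325 m/s

6325 m/s


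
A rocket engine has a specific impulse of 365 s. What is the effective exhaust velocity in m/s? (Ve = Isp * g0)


Ve = Isp * g0 = 365 * 9.81 = 3580.7 m/s

3580.7 m/s


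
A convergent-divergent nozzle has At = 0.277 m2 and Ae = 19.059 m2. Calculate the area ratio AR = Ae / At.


AR = 19.059 / 0.277 = 68.8

68.8


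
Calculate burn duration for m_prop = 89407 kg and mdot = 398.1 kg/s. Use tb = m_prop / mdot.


tb = 89407 / 398.1 = 224.6 s

224.6 s


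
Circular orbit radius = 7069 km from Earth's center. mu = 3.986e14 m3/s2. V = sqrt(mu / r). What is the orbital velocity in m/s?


V = sqrt(3.986e14 / 7069000) = 7509 m/s

7509 m/s


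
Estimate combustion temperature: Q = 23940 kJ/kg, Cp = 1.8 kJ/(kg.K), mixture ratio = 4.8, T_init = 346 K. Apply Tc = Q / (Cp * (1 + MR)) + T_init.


Tc = 23940 / (1.8 * (1 + 4.8)) + 346 = 2639 K

2639 K


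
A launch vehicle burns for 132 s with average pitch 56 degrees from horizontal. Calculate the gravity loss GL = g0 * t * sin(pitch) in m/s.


GL = 9.81 * 132 * sin(56 deg) = 1074 m/s

1074 m/s


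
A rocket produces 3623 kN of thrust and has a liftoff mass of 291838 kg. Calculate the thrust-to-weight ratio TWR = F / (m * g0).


TWR = 3623000 / (291838 * 9.81) = 1.27

1.27


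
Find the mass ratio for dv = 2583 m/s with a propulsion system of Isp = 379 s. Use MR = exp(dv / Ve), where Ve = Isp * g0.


Ve = 379 * 9.81 = 3717.99 m/s
MR = exp(2583 / 3717.99) = 2.003

2.003


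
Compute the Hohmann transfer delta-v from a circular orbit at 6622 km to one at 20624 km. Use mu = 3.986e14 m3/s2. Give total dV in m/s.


V1 = sqrt(mu/r1) = 7758.43 m/s
dV1 = V1*(sqrt(2*r2/(r1+r2)) - 1) = 1787.63 m/s
V2 = sqrt(mu/r2) = 4396.25 m/s
dV2 = V2*(1 - sqrt(2*r1/(r1+r2))) = 1331.18 m/s
Total dV = 3119 m/s

3119 m/s


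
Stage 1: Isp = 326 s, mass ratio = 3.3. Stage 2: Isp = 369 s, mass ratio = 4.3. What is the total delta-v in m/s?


dV1 = 326 * 9.81 * ln(3.3) = 3818.2 m/s
dV2 = 369 * 9.81 * ln(4.3) = 5280.0 m/s
Total dV = 3818.2 + 5280.0 = 9098.2 m/s ~ 9098 m/s

9098 m/s


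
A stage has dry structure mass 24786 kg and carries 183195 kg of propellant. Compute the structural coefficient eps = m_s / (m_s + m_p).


eps = 24786 / (24786 + 183195) = 0.1192

0.1192


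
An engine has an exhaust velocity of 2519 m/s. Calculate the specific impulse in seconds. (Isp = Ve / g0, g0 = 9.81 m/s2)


Isp = Ve / g0 = 2519 / 9.81 = 256.8 s

256.8 s


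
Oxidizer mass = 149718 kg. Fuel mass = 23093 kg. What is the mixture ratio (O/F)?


MR = 149718 / 23093 = 6.48

6.48


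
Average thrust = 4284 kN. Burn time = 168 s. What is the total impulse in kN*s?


It = 4284 * 168 = 719712 kN*s

719712 kN*s


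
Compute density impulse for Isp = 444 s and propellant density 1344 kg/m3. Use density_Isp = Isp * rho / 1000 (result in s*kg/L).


rho*Isp = 444 * 1344 / 1000 = 597 s*kg/L

597 s*kg/L


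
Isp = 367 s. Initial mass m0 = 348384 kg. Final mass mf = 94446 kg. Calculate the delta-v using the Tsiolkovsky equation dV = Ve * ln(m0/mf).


Ve = 367 * 9.81 = 3600.27 m/s
dV = 3600.27 * ln(348384/94446) = 4699 m/s

4699 m/s


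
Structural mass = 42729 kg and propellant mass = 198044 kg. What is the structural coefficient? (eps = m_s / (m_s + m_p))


eps = 42729 / (42729 + 198044) = 0.1775

0.1775


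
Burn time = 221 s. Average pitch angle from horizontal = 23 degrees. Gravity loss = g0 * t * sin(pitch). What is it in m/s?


GL = 9.81 * 221 * sin(23 deg) = 847 m/s

847 m/s


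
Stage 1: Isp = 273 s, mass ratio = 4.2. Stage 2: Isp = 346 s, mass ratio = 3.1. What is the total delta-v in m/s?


dV1 = 273 * 9.81 * ln(4.2) = 3843.3 m/s
dV2 = 346 * 9.81 * ln(3.1) = 3840.3 m/s
Total dV = 3843.3 + 3840.3 = 7683.6 m/s ~ 7684 m/s

7684 m/s


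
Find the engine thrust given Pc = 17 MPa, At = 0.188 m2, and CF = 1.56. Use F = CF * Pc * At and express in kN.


F = 1.56 * 17e6 * 0.188 = 4.9858e+06 N = 4985.8 kN

4985.8 kN


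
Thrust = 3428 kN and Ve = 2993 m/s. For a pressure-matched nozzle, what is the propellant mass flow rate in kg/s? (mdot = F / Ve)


mdot = F / Ve = 3428000 / 2993 = 1145.3 kg/s

1145.3 kg/s


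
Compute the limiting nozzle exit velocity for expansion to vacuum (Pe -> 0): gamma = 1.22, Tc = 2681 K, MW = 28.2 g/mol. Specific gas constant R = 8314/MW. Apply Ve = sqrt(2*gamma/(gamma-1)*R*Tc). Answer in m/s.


R = 8314 / 28.2 = 294.82 J/(kg.K)
Ve = sqrt(2 * 1.22 / (1.22 - 1) * 294.82 * 2681) = 2961 m/s

2961 m/s


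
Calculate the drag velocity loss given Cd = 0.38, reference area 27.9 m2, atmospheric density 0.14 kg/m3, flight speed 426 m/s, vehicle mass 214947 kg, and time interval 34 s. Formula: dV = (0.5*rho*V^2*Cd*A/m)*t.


D = 0.5 * 0.14 * 426^2 * 0.38 * 27.9 = 134680.6 N
a = 134680.6 / 214947 = 0.6266 m/s2
dV = 0.6266 * 34 = 21.3 m/s

21.3 m/s


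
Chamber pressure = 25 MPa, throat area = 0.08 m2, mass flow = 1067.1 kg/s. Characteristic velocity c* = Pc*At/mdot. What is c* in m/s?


c* = 25e6 * 0.08 / 1067.1 = 1874 m/s

1874 m/s


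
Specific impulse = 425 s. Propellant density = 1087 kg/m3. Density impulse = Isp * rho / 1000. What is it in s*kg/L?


rho*Isp = 425 * 1087 / 1000 = 462 s*kg/L

462 s*kg/L


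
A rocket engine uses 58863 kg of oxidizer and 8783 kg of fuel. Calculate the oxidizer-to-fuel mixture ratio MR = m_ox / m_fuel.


MR = 58863 / 8783 = 6.7

6.7


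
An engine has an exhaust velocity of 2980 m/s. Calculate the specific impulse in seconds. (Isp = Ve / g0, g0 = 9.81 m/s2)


Isp = Ve / g0 = 2980 / 9.81 = 303.8 s

303.8 s


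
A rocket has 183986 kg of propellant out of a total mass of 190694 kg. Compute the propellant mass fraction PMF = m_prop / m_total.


PMF = 183986 / 190694 = 0.965

0.965


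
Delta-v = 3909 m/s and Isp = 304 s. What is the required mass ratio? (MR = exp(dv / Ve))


Ve = 304 * 9.81 = 2982.24 m/s
MR = exp(3909 / 2982.24) = 3.709

3.709


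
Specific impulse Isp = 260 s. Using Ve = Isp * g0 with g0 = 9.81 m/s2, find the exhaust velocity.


Ve = Isp * g0 = 260 * 9.81 = 2550.6 m/s

2550.6 m/s


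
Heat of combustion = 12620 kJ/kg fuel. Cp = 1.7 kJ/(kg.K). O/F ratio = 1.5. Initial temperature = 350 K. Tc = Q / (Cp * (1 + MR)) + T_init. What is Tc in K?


Tc = 12620 / (1.7 * (1 + 1.5)) + 350 = 3319 K

3319 K


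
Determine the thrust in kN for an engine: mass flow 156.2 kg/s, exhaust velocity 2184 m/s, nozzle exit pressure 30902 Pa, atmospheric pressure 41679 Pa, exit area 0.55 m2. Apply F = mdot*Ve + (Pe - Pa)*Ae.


F = 156.2 * 2184 + (30902 - 41679) * 0.55 = 335213.0 N = 335.2 kN

335.2 kN


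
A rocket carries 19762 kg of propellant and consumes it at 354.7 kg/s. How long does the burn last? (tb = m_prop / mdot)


tb = 19762 / 354.7 = 55.7 s

55.7 s


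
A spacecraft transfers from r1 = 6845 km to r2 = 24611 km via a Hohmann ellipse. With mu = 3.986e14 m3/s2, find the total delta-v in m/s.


V1 = sqrt(mu/r1) = 7631.01 m/s
dV1 = V1*(sqrt(2*r2/(r1+r2)) - 1) = 1914.74 m/s
V2 = sqrt(mu/r2) = 4024.43 m/s
dV2 = V2*(1 - sqrt(2*r1/(r1+r2))) = 1369.49 m/s
Total dV = 3284 m/s

3284 m/s


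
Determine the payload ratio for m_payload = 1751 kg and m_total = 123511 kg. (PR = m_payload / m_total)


PR = 1751 / 123511 = 0.0142

0.0142


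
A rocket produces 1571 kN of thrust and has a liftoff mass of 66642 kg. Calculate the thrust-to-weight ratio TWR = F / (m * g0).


TWR = 1571000 / (66642 * 9.81) = 2.4

2.4


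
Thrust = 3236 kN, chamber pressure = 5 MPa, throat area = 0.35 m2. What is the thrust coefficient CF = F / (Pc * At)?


CF = 3236000 / (5e6 * 0.35) = 1.85

1.85


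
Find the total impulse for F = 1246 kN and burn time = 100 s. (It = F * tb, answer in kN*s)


It = 1246 * 100 = 124600 kN*s

124600 kN*s


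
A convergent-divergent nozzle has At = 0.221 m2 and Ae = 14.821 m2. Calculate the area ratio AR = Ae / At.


AR = 14.821 / 0.221 = 67.1

67.1


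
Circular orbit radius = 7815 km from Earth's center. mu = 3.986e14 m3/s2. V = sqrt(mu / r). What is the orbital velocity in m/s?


V = sqrt(3.986e14 / 7815000) = 7142 m/s

7142 m/s


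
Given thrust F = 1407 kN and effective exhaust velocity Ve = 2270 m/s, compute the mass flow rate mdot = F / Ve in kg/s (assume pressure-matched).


mdot = F / Ve = 1407000 / 2270 = 619.8 kg/s

619.8 kg/s


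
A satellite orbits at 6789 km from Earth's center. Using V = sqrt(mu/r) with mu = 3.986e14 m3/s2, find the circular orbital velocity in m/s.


V = sqrt(3.986e14 / 6789000) = 7662 m/s

7662 m/s


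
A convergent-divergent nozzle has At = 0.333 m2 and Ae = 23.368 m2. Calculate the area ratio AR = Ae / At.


AR = 23.368 / 0.333 = 70.2

70.2


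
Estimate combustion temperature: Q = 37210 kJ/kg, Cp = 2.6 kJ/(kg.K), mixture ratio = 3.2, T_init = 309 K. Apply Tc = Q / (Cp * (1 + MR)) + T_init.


Tc = 37210 / (2.6 * (1 + 3.2)) + 309 = 3717 K

3717 K


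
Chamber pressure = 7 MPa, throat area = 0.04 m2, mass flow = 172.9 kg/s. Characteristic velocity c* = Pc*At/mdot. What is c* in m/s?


c* = 7e6 * 0.04 / 172.9 = 1619 m/s

1619 m/s


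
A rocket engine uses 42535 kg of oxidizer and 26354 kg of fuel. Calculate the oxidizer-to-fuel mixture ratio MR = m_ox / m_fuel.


MR = 42535 / 26354 = 1.61

1.61


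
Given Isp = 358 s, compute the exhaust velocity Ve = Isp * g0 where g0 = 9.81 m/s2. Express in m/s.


Ve = Isp * g0 = 358 * 9.81 = 3512.0 m/s

3512.0 m/s


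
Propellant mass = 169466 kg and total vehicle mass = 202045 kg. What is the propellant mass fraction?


PMF = 169466 / 202045 = 0.839

0.839


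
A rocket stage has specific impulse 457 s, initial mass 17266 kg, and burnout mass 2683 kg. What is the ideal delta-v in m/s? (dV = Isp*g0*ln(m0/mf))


Ve = 457 * 9.81 = 4483.17 m/s
dV = 4483.17 * ln(17266/2683) = 8347 m/s

8347 m/s


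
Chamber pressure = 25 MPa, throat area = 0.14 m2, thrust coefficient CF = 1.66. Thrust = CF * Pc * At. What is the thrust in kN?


F = 1.66 * 25e6 * 0.14 = 5.8100e+06 N = 5810.0 kN

5810.0 kN


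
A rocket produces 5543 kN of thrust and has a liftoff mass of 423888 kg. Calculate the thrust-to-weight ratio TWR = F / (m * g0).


TWR = 5543000 / (423888 * 9.81) = 1.33

1.33


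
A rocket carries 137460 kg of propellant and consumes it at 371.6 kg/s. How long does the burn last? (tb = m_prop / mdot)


tb = 137460 / 371.6 = 369.9 s

369.9 s


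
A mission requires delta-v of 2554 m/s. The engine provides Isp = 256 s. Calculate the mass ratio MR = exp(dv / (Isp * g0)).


Ve = 256 * 9.81 = 2511.36 m/s
MR = exp(2554 / 2511.36) = 2.765

2.765


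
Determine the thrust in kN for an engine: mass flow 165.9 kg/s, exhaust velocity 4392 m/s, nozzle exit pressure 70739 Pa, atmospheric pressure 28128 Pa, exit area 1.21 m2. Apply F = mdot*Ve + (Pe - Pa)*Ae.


F = 165.9 * 4392 + (70739 - 28128) * 1.21 = 780192.0 N = 780.2 kN

780.2 kN


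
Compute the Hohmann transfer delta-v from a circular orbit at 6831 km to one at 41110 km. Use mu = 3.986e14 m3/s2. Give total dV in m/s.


V1 = sqrt(mu/r1) = 7638.82 m/s
dV1 = V1*(sqrt(2*r2/(r1+r2)) - 1) = 2364.9 m/s
V2 = sqrt(mu/r2) = 3113.83 m/s
dV2 = V2*(1 - sqrt(2*r1/(r1+r2))) = 1451.57 m/s
Total dV = 3816 m/s

3816 m/s


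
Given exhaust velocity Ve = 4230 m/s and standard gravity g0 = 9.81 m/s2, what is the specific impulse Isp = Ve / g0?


Isp = Ve / g0 = 4230 / 9.81 = 431.2 s

431.2 s


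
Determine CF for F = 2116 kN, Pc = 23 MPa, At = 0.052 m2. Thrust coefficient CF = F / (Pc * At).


CF = 2116000 / (23e6 * 0.052) = 1.77

1.77


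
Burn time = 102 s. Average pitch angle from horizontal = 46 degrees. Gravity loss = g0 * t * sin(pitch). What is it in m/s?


GL = 9.81 * 102 * sin(46 deg) = 720 m/s

720 m/s


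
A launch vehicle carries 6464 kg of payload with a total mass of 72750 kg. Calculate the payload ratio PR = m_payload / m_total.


PR = 6464 / 72750 = 0.0889

0.0889


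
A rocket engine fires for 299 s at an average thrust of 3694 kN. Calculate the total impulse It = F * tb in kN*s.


It = 3694 * 299 = 1104506 kN*s

1104506 kN*s


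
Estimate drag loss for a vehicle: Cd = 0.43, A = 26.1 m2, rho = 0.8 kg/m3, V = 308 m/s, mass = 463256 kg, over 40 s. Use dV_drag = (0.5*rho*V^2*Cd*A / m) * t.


D = 0.5 * 0.8 * 308^2 * 0.43 * 26.1 = 425863.47 N
a = 425863.47 / 463256 = 0.9193 m/s2
dV = 0.9193 * 40 = 36.8 m/s

36.8 m/s


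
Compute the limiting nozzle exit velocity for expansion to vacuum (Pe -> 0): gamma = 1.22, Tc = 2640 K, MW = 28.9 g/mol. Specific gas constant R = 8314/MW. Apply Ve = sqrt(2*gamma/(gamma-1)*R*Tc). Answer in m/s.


R = 8314 / 28.9 = 287.68 J/(kg.K)
Ve = sqrt(2 * 1.22 / (1.22 - 1) * 287.68 * 2640) = 2902 m/s

2902 m/s


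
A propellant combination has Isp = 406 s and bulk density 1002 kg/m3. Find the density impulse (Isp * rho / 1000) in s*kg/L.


rho*Isp = 406 * 1002 / 1000 = 407 s*kg/L

407 s*kg/L


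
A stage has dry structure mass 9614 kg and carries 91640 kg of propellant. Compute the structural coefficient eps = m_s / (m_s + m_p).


eps = 9614 / (9614 + 91640) = 0.0949

0.0949


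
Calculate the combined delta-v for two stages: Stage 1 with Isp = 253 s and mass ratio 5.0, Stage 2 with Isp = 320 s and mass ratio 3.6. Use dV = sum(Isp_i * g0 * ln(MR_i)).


dV1 = 253 * 9.81 * ln(5.0) = 3994.5 m/s
dV2 = 320 * 9.81 * ln(3.6) = 4021.1 m/s
Total dV = 3994.5 + 4021.1 = 8015.6 m/s ~ 8016 m/s

8016 m/s


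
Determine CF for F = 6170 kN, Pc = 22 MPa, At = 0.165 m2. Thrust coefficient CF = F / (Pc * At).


CF = 6170000 / (22e6 * 0.165) = 1.7

1.7


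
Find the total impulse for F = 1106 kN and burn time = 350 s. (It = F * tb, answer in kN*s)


It = 1106 * 350 = 387100 kN*s

387100 kN*s


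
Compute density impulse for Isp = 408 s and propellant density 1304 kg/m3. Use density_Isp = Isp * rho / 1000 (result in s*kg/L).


rho*Isp = 408 * 1304 / 1000 = 532 s*kg/L

532 s*kg/L


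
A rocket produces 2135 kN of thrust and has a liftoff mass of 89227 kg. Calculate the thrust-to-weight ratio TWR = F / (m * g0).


TWR = 2135000 / (89227 * 9.81) = 2.44

2.44


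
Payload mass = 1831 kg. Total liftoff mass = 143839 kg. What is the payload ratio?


PR = 1831 / 143839 = 0.0127

0.0127


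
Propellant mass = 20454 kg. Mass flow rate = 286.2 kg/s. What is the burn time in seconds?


tb = 20454 / 286.2 = 71.5 s

71.5 s


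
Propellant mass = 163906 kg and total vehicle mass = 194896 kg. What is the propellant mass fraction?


PMF = 163906 / 194896 = 0.841

0.841


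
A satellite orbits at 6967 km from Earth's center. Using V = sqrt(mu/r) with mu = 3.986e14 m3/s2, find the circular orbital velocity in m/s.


V = sqrt(3.986e14 / 6967000) = 7564 m/s

7564 m/s


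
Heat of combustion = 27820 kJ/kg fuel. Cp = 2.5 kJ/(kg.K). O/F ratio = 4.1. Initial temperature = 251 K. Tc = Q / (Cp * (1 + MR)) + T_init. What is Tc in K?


Tc = 27820 / (2.5 * (1 + 4.1)) + 251 = 2433 K

2433 K


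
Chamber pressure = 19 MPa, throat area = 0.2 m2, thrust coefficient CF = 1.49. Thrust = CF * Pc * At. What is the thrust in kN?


F = 1.49 * 19e6 * 0.2 = 5.6620e+06 N = 5662.0 kN

5662.0 kN


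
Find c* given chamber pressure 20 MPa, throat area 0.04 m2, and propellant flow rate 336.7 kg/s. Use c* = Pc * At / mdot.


c* = 20e6 * 0.04 / 336.7 = 2376 m/s

2376 m/s


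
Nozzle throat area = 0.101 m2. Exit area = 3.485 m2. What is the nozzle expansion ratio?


AR = 3.485 / 0.101 = 34.5

34.5


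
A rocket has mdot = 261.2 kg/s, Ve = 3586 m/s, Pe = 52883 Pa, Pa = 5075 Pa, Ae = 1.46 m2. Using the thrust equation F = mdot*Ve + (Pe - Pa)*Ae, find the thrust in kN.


F = 261.2 * 3586 + (52883 - 5075) * 1.46 = 1.0065e+06 N = 1006.5 kN

1006.5 kN


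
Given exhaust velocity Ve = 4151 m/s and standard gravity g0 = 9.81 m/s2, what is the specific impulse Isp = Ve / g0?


Isp = Ve / g0 = 4151 / 9.81 = 423.1 s

423.1 s
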